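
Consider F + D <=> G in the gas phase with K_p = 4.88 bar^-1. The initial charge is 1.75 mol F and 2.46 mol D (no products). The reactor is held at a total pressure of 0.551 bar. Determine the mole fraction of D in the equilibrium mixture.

Let X = conversion of F (basis 1.75 mol F); extent of reaction ξ = 1.75X.
Species balance: n_F = 1.75 − 1.75X; n_D = 2.46 − 1.75X; n_G = 1.75X.
n_T = Σnᵢ = 4.21 − 1.75X.
y_i = n_i/n_T, p_i = y_i·P. K_p = p_G / (p_F p_D).
Substituting and setting equal to 4.88 bar^-1 gives a polynomial in X; the root in (0,1) is X = 0.553.
Then n_D = 1.49, n_T = 3.24, so y_D = 0.460.

y_D = 0.460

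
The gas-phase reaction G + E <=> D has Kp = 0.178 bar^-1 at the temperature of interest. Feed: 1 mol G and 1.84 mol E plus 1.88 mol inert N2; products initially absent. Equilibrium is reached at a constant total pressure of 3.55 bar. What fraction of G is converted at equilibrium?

X = 0.187

Basis: 1 mol G initially; let X = conversion of G. Extent ξ = X.
At extent ξ: n_G = 1 − X; n_E = 1.84 − X; n_D = X; n_I = 1.88 (inert).
Total moles n_T = 4.72 − X.
With p_i = (n_i/n_T)P, Kp = p_D / (p_G p_E).
Substituting and setting equal to 0.178 bar^-1 gives a polynomial in X; the root in (0,1) is X = 0.187.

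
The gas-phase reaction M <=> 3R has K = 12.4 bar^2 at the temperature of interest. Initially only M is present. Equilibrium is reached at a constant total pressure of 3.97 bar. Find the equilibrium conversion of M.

Let X = conversion of M (basis 1 mol M); extent of reaction ξ = X.
Moles: n_M = 1 − X; n_R = 3X.
n_T = Σnᵢ = 1 + 2X.
Mole fractions y_i = n_i/n_T; K = p_R^3 / (p_M) with p_i = y_i·P.
Equating to 12.4 bar^2 and solving on 0 < X < 1: X = 0.383.

X = 0.383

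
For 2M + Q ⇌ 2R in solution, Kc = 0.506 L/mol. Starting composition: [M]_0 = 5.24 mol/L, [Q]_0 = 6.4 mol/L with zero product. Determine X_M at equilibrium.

X = 0.609

Let X = conversion of M; extent ξ = 5.24X/2 mol/L.
Concentrations: [M] = 5.24 − 5.24X; [Q] = 6.4 − 2.62X; [R] = 5.24X.
Kc = [R]^2 / ([M]^2 [Q]).
Solving Kc = 0.506 for X ∈ (0,1): X = 0.609.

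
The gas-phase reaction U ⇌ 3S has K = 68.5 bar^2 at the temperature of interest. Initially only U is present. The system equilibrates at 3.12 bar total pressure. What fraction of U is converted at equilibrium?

X = 0.744

Let X = conversion of U (basis 1 mol U); extent of reaction ξ = X.
Mole table: n_U = 1 − X; n_S = 3X.
Total moles n_T = 1 + 2X.
y_i = n_i/n_T, p_i = y_i·P. K = p_S^3 / (p_U).
Equating to 68.5 bar^2 and solving on 0 < X < 1: X = 0.744.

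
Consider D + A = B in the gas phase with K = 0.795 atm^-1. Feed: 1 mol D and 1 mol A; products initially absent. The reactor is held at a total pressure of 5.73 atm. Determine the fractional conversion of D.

Take 1 mol D as basis and let X be its fractional conversion, so ξ = X.
At extent ξ: n_D = 1 − X; n_A = 1 − X; n_B = X.
Summing: n_T = 2 − X.
Mole fractions y_i = n_i/n_T; K = p_B / (p_D p_A) with p_i = y_i·P.
Substituting and setting equal to 0.795 atm^-1 gives a polynomial in X; the root in (0,1) is X = 0.576.

X = 0.576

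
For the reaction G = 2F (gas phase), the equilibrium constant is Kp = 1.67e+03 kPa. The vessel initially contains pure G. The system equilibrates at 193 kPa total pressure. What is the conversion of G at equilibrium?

X = 0.827

Let X = conversion of G (basis 1 mol G); extent of reaction ξ = X.
Species balance: n_G = 1 − X; n_F = 2X.
n_T = Σnᵢ = 1 + X.
y_i = n_i/n_T, p_i = y_i·P. Kp = p_F^2 / (p_G).
This yields a degree-2 equation in X; solving on (0,1), X = 0.827.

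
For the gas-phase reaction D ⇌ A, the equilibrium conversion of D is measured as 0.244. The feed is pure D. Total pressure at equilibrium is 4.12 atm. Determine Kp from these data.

Let X = conversion of D (basis 1 mol D); extent of reaction ξ = X.
Species balance: n_D = 1 − X; n_A = X.
Total moles n_T = 1 (Δν = 0, constant).
At X = 0.244: n_D = 0.756, n_A = 0.244, n_T = 1.
p_i = (n_i/n_T)·P. Kp = p_A / (p_D) = 0.323.

Kp = 0.323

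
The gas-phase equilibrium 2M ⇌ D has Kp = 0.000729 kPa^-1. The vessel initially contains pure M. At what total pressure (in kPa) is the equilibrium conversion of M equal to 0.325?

P = 410 kPa

Let X = conversion of M (basis 1 mol M); extent of reaction ξ = 0.5X.
Species balance: n_M = 1 − X; n_D = 0.5X.
Summing: n_T = 1 − 0.5X.
Kp = p_D / (p_M^2) with p_i = (n_i/n_T)·P.
At X = 0.325: the mole-fraction product g(X) = Π y_i^ν_i = 0.2987. Since Kp = g(X)·P^{-1}, P = (g/Kp)^(1/1) = (0.2987/0.000729)^(1/1) = 410 kPa.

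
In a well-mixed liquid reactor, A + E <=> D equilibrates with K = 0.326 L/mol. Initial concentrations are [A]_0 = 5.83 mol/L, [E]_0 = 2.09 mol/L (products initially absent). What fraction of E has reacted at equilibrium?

Let X = conversion of E; extent ξ = 2.09·X mol/L.
Concentrations: [A] = 5.83 − 2.09X; [E] = 2.09 − 2.09X; [D] = 2.09X.
K = [D] / ([A] [E]).
Solving K = 0.326 for X ∈ (0,1): X = 0.599.

X = 0.599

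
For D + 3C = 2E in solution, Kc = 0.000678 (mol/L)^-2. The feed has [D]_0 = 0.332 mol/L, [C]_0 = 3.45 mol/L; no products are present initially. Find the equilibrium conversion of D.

Let X = conversion of D; extent ξ = 0.332·X mol/L.
Concentrations: [D] = 0.332 − 0.332X; [C] = 3.45 − 0.996X; [E] = 0.664X.
Kc = [E]^2 / ([D] [C]^3).
Setting equal to 0.000678 and solving for X on (0,1) gives X = 0.128.

X = 0.128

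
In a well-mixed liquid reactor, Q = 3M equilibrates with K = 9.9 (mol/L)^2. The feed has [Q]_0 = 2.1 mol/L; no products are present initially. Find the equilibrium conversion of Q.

Let X = conversion of Q; extent ξ = 2.1·X mol/L.
Concentrations: [Q] = 2.1 − 2.1X; [M] = 6.3X.
K = [M]^3 / ([Q]).
This equals 9.9 at X = 0.373 (the root in 0 < X < 1).

X = 0.373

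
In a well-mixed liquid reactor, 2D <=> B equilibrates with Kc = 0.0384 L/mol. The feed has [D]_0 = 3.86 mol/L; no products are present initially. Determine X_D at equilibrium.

Let X = conversion of D; extent ξ = 3.86X/2 mol/L.
Concentrations: [D] = 3.86 − 3.86X; [B] = 1.93X.
Kc = [B] / ([D]^2).
Solving Kc = 0.0384 for X ∈ (0,1): X = 0.193.

X = 0.193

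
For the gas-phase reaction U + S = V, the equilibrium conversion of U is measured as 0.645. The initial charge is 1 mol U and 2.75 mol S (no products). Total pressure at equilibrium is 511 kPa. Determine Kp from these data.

Basis: 1 mol U initially; let X = conversion of U. Extent ξ = X.
Mole table: n_U = 1 − X; n_S = 2.75 − X; n_V = X.
n_T = Σnᵢ = 3.75 − X.
At X = 0.645: n_U = 0.355, n_S = 2.1, n_V = 0.645, n_T = 3.1.
p_i = (n_i/n_T)·P. Kp = p_V / (p_U p_S) = 0.00524 kPa^-1.

Kp = 0.00524 kPa^-1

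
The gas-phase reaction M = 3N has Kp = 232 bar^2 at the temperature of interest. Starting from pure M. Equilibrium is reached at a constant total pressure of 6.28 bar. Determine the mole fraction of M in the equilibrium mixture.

y_M = 0.117

Take 1 mol M as basis and let X be its fractional conversion, so ξ = X.
At extent ξ: n_M = 1 − X; n_N = 3X.
n_T = Σnᵢ = 1 + 2X.
Mole fractions y_i = n_i/n_T; Kp = p_N^3 / (p_M) with p_i = y_i·P.
Setting this equal to 232 bar^2 and taking the physical root (0 < X < 1) gives X = 0.716.
Then n_M = 0.284, n_T = 2.43, so y_M = 0.117.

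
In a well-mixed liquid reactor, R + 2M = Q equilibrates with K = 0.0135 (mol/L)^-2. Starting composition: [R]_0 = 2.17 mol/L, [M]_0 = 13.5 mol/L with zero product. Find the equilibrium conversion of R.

Let X = conversion of R; extent ξ = 2.17·X mol/L.
Concentrations: [R] = 2.17 − 2.17X; [M] = 13.5 − 4.34X; [Q] = 2.17X.
K = [Q] / ([R] [M]^2).
Equating to 0.0135 (mol/L)^-2: the physical root is X = 0.613.

X = 0.613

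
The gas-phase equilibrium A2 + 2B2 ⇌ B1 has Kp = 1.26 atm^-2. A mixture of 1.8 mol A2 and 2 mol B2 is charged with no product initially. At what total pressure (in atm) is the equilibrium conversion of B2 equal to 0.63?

P = 2.24 atm

Basis: 2 mol B2 initially; let X = conversion of B2. Extent ξ = X.
At extent ξ: n_A2 = 1.8 − X; n_B2 = 2 − 2X; n_B1 = X.
Total moles n_T = 3.8 − 2X.
Kp = p_B1 / (p_A2 p_B2^2) with p_i = (n_i/n_T)·P.
At X = 0.63: the mole-fraction product g(X) = Π y_i^ν_i = 6.344. Since Kp = g(X)·P^{-2}, P = (g/Kp)^(1/2) = (6.344/1.26)^(1/2) = 2.24 atm.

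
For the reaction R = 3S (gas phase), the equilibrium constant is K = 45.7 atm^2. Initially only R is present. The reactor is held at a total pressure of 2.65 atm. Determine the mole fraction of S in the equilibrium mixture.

Let X = conversion of R (basis 1 mol R); extent of reaction ξ = X.
Mole table: n_R = 1 − X; n_S = 3X.
Summing: n_T = 1 + 2X.
y_i = n_i/n_T, p_i = y_i·P. K = p_S^3 / (p_R).
Setting this equal to 45.7 atm^2 and taking the physical root (0 < X < 1) gives X = 0.732.
Then n_S = 2.2, n_T = 2.46, so y_S = 0.891.

y_S = 0.891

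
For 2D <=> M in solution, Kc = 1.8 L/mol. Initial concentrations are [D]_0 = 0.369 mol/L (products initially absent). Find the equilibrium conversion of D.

X = 0.431

Let X = conversion of D; extent ξ = 0.369X/2 mol/L.
Concentrations: [D] = 0.369 − 0.369X; [M] = 0.184X.
Kc = [M] / ([D]^2).
This equals 1.8 at X = 0.431 (the root in 0 < X < 1).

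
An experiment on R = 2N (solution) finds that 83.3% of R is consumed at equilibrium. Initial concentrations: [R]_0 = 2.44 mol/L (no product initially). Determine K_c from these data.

K_c = 40.6 mol/L

Let X = conversion of R.
Concentrations: [R] = 2.44 − 2.44X; [N] = 4.88X.
At X = 0.833: [R] = 0.407, [N] = 4.07.
K_c = [N]^2 / ([R]) = 40.6 mol/L.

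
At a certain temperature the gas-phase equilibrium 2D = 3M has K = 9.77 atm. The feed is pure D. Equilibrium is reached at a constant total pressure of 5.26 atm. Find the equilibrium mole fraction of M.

y_M = 0.632

Take 1 mol D as basis and let X be its fractional conversion, so ξ = 0.5X.
Mole table: n_D = 1 − X; n_M = 1.5X.
Summing: n_T = 1 + 0.5X.
y_i = n_i/n_T, p_i = y_i·P. K = p_M^3 / (p_D^2).
Equating to 9.77 atm and solving on 0 < X < 1: X = 0.533.
Then n_M = 0.8, n_T = 1.27, so y_M = 0.632.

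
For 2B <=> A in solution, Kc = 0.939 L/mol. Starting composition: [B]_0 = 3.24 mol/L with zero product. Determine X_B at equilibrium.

X = 0.669

Let X = conversion of B; extent ξ = 3.24X/2 mol/L.
Concentrations: [B] = 3.24 − 3.24X; [A] = 1.62X.
Kc = [A] / ([B]^2).
Setting equal to 0.939 and solving for X on (0,1) gives X = 0.669.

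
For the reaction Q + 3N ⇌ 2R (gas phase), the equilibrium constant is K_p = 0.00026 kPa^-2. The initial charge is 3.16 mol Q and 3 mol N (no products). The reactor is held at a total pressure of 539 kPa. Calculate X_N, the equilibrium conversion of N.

Take 3 mol N as basis and let X be its fractional conversion, so ξ = X.
Moles: n_Q = 3.16 − X; n_N = 3 − 3X; n_R = 2X.
Total moles n_T = 6.16 − 2X.
y_i = n_i/n_T, p_i = y_i·P. K_p = p_R^2 / (p_Q p_N^3).
This yields a degree-4 equation in X; solving on (0,1), X = 0.780.

X = 0.780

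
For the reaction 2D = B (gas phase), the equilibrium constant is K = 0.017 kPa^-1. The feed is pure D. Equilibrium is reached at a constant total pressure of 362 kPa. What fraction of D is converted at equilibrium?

Let X = conversion of D (basis 1 mol D); extent of reaction ξ = 0.5X.
At extent ξ: n_D = 1 − X; n_B = 0.5X.
Total moles n_T = 1 − 0.5X.
y_i = n_i/n_T, p_i = y_i·P. K = p_B / (p_D^2).
This yields a degree-2 equation in X; solving on (0,1), X = 0.802.

X = 0.802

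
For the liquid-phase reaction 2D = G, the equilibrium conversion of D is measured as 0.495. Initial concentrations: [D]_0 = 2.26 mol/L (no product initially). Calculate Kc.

Kc = 0.429 L/mol

Let X = conversion of D.
Concentrations: [D] = 2.26 − 2.26X; [G] = 1.13X.
At X = 0.495: [D] = 1.14, [G] = 0.559.
Kc = [G] / ([D]^2) = 0.429 L/mol.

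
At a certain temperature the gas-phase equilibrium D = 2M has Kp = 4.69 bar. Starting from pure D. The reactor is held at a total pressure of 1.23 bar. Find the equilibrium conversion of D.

Let X = conversion of D (basis 1 mol D); extent of reaction ξ = X.
At extent ξ: n_D = 1 − X; n_M = 2X.
n_T = Σnᵢ = 1 + X.
With p_i = (n_i/n_T)P, Kp = p_M^2 / (p_D).
Equating to 4.69 bar and solving on 0 < X < 1: X = 0.699.

X = 0.699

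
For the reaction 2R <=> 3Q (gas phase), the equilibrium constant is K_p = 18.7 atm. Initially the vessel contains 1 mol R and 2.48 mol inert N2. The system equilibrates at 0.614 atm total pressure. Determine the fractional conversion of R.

X = 0.865

Basis: 1 mol R initially; let X = conversion of R. Extent ξ = 0.5X.
At extent ξ: n_R = 1 − X; n_Q = 1.5X; n_I = 2.48 (inert).
Total moles n_T = 3.48 + 0.5X.
y_i = n_i/n_T, p_i = y_i·P. K_p = p_Q^3 / (p_R^2).
Setting this equal to 18.7 atm and taking the physical root (0 < X < 1) gives X = 0.865.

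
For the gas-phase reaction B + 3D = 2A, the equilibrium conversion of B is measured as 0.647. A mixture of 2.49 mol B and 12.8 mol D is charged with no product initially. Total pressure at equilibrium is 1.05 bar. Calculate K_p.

Let X = conversion of B (basis 2.49 mol B); extent of reaction ξ = 2.49X.
Moles: n_B = 2.49 − 2.49X; n_D = 12.8 − 7.47X; n_A = 4.98X.
Summing: n_T = 15.3 − 4.98X.
At X = 0.647: n_B = 0.879, n_D = 7.97, n_A = 3.22, n_T = 12.1.
p_i = (n_i/n_T)·P. K_p = p_A^2 / (p_B p_D^3) = 3.09 bar^-2.

K_p = 3.09 bar^-2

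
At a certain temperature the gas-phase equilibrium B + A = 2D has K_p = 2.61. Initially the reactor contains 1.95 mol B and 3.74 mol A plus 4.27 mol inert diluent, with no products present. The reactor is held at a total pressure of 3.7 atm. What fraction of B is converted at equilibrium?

X = 0.593

Take 1.95 mol B as basis and let X be its fractional conversion, so ξ = 1.95X.
Mole table: n_B = 1.95 − 1.95X; n_A = 3.74 − 1.95X; n_D = 3.9X; n_I = 4.27 (inert).
n_T stays at 9.96 (no change in mole number).
y_i = n_i/n_T, p_i = y_i·P. K_p = p_D^2 / (p_B p_A).
Equating to 2.61 and solving on 0 < X < 1: X = 0.593.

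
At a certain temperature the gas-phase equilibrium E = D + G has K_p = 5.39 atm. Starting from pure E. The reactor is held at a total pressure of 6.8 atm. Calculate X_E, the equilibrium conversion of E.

X = 0.665

Basis: 1 mol E initially; let X = conversion of E. Extent ξ = X.
Mole table: n_E = 1 − X; n_D = X; n_G = X.
Total moles n_T = 1 + X.
y_i = n_i/n_T, p_i = y_i·P. K_p = p_D p_G / (p_E).
Substituting and setting equal to 5.39 atm gives a polynomial in X; the root in (0,1) is X = 0.665.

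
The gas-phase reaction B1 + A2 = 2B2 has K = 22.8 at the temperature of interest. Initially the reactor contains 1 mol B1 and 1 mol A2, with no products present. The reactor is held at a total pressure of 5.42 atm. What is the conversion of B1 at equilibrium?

Take 1 mol B1 as basis and let X be its fractional conversion, so ξ = X.
At extent ξ: n_B1 = 1 − X; n_A2 = 1 − X; n_B2 = 2X.
Since Δν = 0, n_T = 2 throughout.
y_i = n_i/n_T, p_i = y_i·P. K = p_B2^2 / (p_B1 p_A2).
Setting this equal to 22.8 and taking the physical root (0 < X < 1) gives X = 0.705.

X = 0.705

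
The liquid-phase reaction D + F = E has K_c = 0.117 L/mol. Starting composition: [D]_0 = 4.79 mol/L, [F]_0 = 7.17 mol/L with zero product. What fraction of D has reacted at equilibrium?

X = 0.384

Let X = conversion of D; extent ξ = 4.79·X mol/L.
Concentrations: [D] = 4.79 − 4.79X; [F] = 7.17 − 4.79X; [E] = 4.79X.
K_c = [E] / ([D] [F]).
This equals 0.117 at X = 0.384 (the root in 0 < X < 1).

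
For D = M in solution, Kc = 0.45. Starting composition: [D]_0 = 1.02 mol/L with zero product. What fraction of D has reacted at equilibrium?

Let X = conversion of D; extent ξ = 1.02·X mol/L.
Concentrations: [D] = 1.02 − 1.02X; [M] = 1.02X.
Kc = [M] / ([D]).
Equating to 0.45: the physical root is X = 0.310.

X = 0.310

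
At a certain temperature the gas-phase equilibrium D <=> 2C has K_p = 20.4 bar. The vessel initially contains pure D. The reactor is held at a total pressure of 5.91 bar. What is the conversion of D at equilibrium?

X = 0.681

Let X = conversion of D (basis 1 mol D); extent of reaction ξ = X.
Moles: n_D = 1 − X; n_C = 2X.
Summing: n_T = 1 + X.
Mole fractions y_i = n_i/n_T; K_p = p_C^2 / (p_D) with p_i = y_i·P.
Equating to 20.4 bar and solving on 0 < X < 1: X = 0.681.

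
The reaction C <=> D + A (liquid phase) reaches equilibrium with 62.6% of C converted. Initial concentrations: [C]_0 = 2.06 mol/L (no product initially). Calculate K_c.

K_c = 2.16 mol/L

Let X = conversion of C.
Concentrations: [C] = 2.06 − 2.06X; [D] = 2.06X; [A] = 2.06X.
At X = 0.626: [C] = 0.77, [D] = 1.29, [A] = 1.29.
K_c = [D] [A] / ([C]) = 2.16 mol/L.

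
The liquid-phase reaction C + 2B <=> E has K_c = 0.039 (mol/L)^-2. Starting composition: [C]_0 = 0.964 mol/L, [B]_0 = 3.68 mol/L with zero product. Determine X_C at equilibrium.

Let X = conversion of C; extent ξ = 0.964·X mol/L.
Concentrations: [C] = 0.964 − 0.964X; [B] = 3.68 − 1.93X; [E] = 0.964X.
K_c = [E] / ([C] [B]^2).
Equating to 0.039 (mol/L)^-2: the physical root is X = 0.278.

X = 0.278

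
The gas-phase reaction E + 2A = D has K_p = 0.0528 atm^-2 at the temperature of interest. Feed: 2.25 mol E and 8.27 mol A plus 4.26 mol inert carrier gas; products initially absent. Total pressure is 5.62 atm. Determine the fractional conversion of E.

X = 0.306

Take 2.25 mol E as basis and let X be its fractional conversion, so ξ = 2.25X.
Species balance: n_E = 2.25 − 2.25X; n_A = 8.27 − 4.5X; n_D = 2.25X; n_I = 4.26 (inert).
Summing: n_T = 14.8 − 4.5X.
With p_i = (n_i/n_T)P, K_p = p_D / (p_E p_A^2).
This yields a degree-3 equation in X; solving on (0,1), X = 0.306.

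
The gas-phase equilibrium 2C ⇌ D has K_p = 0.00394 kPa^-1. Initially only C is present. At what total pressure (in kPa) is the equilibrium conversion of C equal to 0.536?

P = 231 kPa

Take 1 mol C as basis and let X be its fractional conversion, so ξ = 0.5X.
At extent ξ: n_C = 1 − X; n_D = 0.5X.
Total moles n_T = 1 − 0.5X.
K_p = p_D / (p_C^2) with p_i = (n_i/n_T)·P.
At X = 0.536: the mole-fraction product g(X) = Π y_i^ν_i = 0.9112. Since K_p = g(X)·P^{-1}, P = (g/K_p)^(1/1) = (0.9112/0.00394)^(1/1) = 231 kPa.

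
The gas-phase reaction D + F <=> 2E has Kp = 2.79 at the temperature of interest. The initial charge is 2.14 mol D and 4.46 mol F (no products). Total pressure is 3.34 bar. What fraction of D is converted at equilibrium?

Take 2.14 mol D as basis and let X be its fractional conversion, so ξ = 2.14X.
Moles: n_D = 2.14 − 2.14X; n_F = 4.46 − 2.14X; n_E = 4.28X.
Total moles n_T = 6.6 (Δν = 0, constant).
y_i = n_i/n_T, p_i = y_i·P. Kp = p_E^2 / (p_D p_F).
Substituting and setting equal to 2.79 gives a polynomial in X; the root in (0,1) is X = 0.621.

X = 0.621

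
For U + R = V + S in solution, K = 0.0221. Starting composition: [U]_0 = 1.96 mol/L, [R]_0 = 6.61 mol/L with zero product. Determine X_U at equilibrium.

Let X = conversion of U; extent ξ = 1.96·X mol/L.
Concentrations: [U] = 1.96 − 1.96X; [R] = 6.61 − 1.96X; [V] = 1.96X; [S] = 1.96X.
K = [V] [S] / ([U] [R]).
Equating to 0.0221: the physical root is X = 0.231.

X = 0.231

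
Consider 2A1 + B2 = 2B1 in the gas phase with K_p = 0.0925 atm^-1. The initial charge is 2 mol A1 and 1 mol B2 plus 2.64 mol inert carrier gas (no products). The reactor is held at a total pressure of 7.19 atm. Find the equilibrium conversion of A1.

X = 0.235

Take 2 mol A1 as basis and let X be its fractional conversion, so ξ = X.
At extent ξ: n_A1 = 2 − 2X; n_B2 = 1 − X; n_B1 = 2X; n_I = 2.64 (inert).
n_T = Σnᵢ = 5.64 − X.
Mole fractions y_i = n_i/n_T; K_p = p_B1^2 / (p_A1^2 p_B2) with p_i = y_i·P.
Equating to 0.0925 atm^-1 and solving on 0 < X < 1: X = 0.235.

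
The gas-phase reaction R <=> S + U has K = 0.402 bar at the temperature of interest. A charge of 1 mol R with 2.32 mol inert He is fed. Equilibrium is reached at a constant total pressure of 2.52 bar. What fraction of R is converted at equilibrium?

Let X = conversion of R (basis 1 mol R); extent of reaction ξ = X.
Mole table: n_R = 1 − X; n_S = X; n_U = X; n_I = 2.32 (inert).
n_T = Σnᵢ = 3.32 + X.
Mole fractions y_i = n_i/n_T; K = p_S p_U / (p_R) with p_i = y_i·P.
Setting this equal to 0.402 bar and taking the physical root (0 < X < 1) gives X = 0.535.

X = 0.535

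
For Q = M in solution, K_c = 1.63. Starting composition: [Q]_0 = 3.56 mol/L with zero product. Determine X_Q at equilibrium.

Let X = conversion of Q; extent ξ = 3.56·X mol/L.
Concentrations: [Q] = 3.56 − 3.56X; [M] = 3.56X.
K_c = [M] / ([Q]).
Setting equal to 1.63 and solving for X on (0,1) gives X = 0.620.

X = 0.620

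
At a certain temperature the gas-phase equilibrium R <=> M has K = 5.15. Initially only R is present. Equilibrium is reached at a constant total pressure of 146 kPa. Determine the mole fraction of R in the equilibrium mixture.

Let X = conversion of R (basis 1 mol R); extent of reaction ξ = X.
Mole table: n_R = 1 − X; n_M = X.
n_T stays at 1 (no change in mole number).
Mole fractions y_i = n_i/n_T; K = p_M / (p_R) with p_i = y_i·P.
This yields a degree-1 equation in X; solving on (0,1), X = 0.837.
Then n_R = 0.163, n_T = 1, so y_R = 0.163.

y_R = 0.163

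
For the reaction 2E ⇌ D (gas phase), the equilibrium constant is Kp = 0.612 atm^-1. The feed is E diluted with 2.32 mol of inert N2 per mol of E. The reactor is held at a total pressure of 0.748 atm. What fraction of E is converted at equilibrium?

X = 0.187

Let X = conversion of E (basis 1 mol E); extent of reaction ξ = 0.5X.
Species balance: n_E = 1 − X; n_D = 0.5X; n_I = 2.32 (inert).
n_T = Σnᵢ = 3.32 − 0.5X.
Mole fractions y_i = n_i/n_T; Kp = p_D / (p_E^2) with p_i = y_i·P.
Setting this equal to 0.612 atm^-1 and taking the physical root (0 < X < 1) gives X = 0.187.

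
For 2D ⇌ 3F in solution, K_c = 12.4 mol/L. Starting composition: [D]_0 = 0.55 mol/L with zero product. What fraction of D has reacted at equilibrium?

Let X = conversion of D; extent ξ = 0.55X/2 mol/L.
Concentrations: [D] = 0.55 − 0.55X; [F] = 0.825X.
K_c = [F]^3 / ([D]^2).
Equating to 12.4 mol/L: the physical root is X = 0.749.

X = 0.749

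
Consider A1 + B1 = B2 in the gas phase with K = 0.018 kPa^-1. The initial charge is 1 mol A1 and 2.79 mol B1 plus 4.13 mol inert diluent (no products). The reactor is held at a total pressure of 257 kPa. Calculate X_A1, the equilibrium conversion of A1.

Take 1 mol A1 as basis and let X be its fractional conversion, so ξ = X.
Moles: n_A1 = 1 − X; n_B1 = 2.79 − X; n_B2 = X; n_I = 4.13 (inert).
Total moles n_T = 7.92 − X.
Mole fractions y_i = n_i/n_T; K = p_B2 / (p_A1 p_B1) with p_i = y_i·P.
Setting this equal to 0.018 kPa^-1 and taking the physical root (0 < X < 1) gives X = 0.582.

X = 0.582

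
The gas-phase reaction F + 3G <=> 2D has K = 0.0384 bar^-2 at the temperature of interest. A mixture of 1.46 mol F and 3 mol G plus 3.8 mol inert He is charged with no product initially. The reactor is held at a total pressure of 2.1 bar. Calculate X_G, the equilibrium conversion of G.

X = 0.126

Take 3 mol G as basis and let X be its fractional conversion, so ξ = X.
Moles: n_F = 1.46 − X; n_G = 3 − 3X; n_D = 2X; n_I = 3.8 (inert).
Total moles n_T = 8.26 − 2X.
Mole fractions y_i = n_i/n_T; K = p_D^2 / (p_F p_G^3) with p_i = y_i·P.
Equating to 0.0384 bar^-2 and solving on 0 < X < 1: X = 0.126.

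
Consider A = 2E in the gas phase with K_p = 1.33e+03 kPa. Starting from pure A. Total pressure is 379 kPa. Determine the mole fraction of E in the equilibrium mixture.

y_E = 0.812

Basis: 1 mol A initially; let X = conversion of A. Extent ξ = X.
Moles: n_A = 1 − X; n_E = 2X.
n_T = Σnᵢ = 1 + X.
Mole fractions y_i = n_i/n_T; K_p = p_E^2 / (p_A) with p_i = y_i·P.
Substituting and setting equal to 1.33e+03 kPa gives a polynomial in X; the root in (0,1) is X = 0.684.
Then n_E = 1.37, n_T = 1.68, so y_E = 0.812.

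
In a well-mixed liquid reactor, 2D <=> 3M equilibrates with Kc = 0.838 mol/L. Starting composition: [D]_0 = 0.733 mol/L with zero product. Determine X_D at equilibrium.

X = 0.461

Let X = conversion of D; extent ξ = 0.733X/2 mol/L.
Concentrations: [D] = 0.733 − 0.733X; [M] = 1.1X.
Kc = [M]^3 / ([D]^2).
Solving Kc = 0.838 for X ∈ (0,1): X = 0.461.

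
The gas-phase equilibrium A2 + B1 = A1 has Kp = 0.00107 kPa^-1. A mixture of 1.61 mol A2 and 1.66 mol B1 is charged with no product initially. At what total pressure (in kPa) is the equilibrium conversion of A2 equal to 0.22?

Basis: 1.61 mol A2 initially; let X = conversion of A2. Extent ξ = 1.61X.
Species balance: n_A2 = 1.61 − 1.61X; n_B1 = 1.66 − 1.61X; n_A1 = 1.61X.
Total moles n_T = 3.27 − 1.61X.
Kp = p_A1 / (p_A2 p_B1) with p_i = (n_i/n_T)·P.
At X = 0.22: the mole-fraction product g(X) = Π y_i^ν_i = 0.6298. Since Kp = g(X)·P^{-1}, P = (g/Kp)^(1/1) = (0.6298/0.00107)^(1/1) = 589 kPa.

P = 589 kPa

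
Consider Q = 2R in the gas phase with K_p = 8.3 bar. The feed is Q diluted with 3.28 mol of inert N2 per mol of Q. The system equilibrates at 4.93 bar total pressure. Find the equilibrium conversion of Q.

X = 0.741

Let X = conversion of Q (basis 1 mol Q); extent of reaction ξ = X.
Species balance: n_Q = 1 − X; n_R = 2X; n_I = 3.28 (inert).
Summing: n_T = 4.28 + X.
With p_i = (n_i/n_T)P, K_p = p_R^2 / (p_Q).
Substituting and setting equal to 8.3 bar gives a polynomial in X; the root in (0,1) is X = 0.741.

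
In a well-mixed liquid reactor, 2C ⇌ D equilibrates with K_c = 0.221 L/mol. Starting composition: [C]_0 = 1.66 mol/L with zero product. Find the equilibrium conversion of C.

Let X = conversion of C; extent ξ = 1.66X/2 mol/L.
Concentrations: [C] = 1.66 − 1.66X; [D] = 0.83X.
K_c = [D] / ([C]^2).
Solving K_c = 0.221 for X ∈ (0,1): X = 0.330.

X = 0.330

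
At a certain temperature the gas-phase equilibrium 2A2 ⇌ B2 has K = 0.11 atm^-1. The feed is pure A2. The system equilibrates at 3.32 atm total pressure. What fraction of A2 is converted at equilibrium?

Let X = conversion of A2 (basis 1 mol A2); extent of reaction ξ = 0.5X.
Moles: n_A2 = 1 − X; n_B2 = 0.5X.
Total moles n_T = 1 − 0.5X.
With p_i = (n_i/n_T)P, K = p_B2 / (p_A2^2).
Setting this equal to 0.11 atm^-1 and taking the physical root (0 < X < 1) gives X = 0.363.

X = 0.363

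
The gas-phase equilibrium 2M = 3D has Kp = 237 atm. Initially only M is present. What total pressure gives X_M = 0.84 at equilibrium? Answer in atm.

P = 4.31 atm

Basis: 1 mol M initially; let X = conversion of M. Extent ξ = 0.5X.
Moles: n_M = 1 − X; n_D = 1.5X.
n_T = Σnᵢ = 1 + 0.5X.
Kp = p_D^3 / (p_M^2) with p_i = (n_i/n_T)·P.
At X = 0.84: the mole-fraction product g(X) = Π y_i^ν_i = 55.03. Since Kp = g(X)·P^{1}, P = (Kp/g)^(1/1) = (237/55.03)^(1/1) = 4.31 atm.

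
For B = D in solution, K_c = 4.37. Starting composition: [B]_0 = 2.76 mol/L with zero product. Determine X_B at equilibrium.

Let X = conversion of B; extent ξ = 2.76·X mol/L.
Concentrations: [B] = 2.76 − 2.76X; [D] = 2.76X.
K_c = [D] / ([B]).
Setting equal to 4.37 and solving for X on (0,1) gives X = 0.814.

X = 0.814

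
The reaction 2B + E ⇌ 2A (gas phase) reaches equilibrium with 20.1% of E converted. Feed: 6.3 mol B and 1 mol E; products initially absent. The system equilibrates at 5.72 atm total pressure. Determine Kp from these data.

Take 1 mol E as basis and let X be its fractional conversion, so ξ = X.
At extent ξ: n_B = 6.3 − 2X; n_E = 1 − X; n_A = 2X.
Total moles n_T = 7.3 − X.
At X = 0.201: n_B = 5.9, n_E = 0.799, n_A = 0.402, n_T = 7.1.
p_i = (n_i/n_T)·P. Kp = p_A^2 / (p_B^2 p_E) = 0.00722 atm^-1.

Kp = 0.00722 atm^-1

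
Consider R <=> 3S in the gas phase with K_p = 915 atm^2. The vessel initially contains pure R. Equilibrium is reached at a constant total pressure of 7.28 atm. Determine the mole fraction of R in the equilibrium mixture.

Take 1 mol R as basis and let X be its fractional conversion, so ξ = X.
Mole table: n_R = 1 − X; n_S = 3X.
Total moles n_T = 1 + 2X.
With p_i = (n_i/n_T)P, K_p = p_S^3 / (p_R).
Equating to 915 atm^2 and solving on 0 < X < 1: X = 0.864.
Then n_R = 0.136, n_T = 2.73, so y_R = 0.050.

y_R = 0.050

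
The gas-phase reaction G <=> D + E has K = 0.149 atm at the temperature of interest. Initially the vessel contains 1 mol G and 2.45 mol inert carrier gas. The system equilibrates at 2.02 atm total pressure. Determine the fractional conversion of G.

Basis: 1 mol G initially; let X = conversion of G. Extent ξ = X.
Mole table: n_G = 1 − X; n_D = X; n_E = X; n_I = 2.45 (inert).
Summing: n_T = 3.45 + X.
Mole fractions y_i = n_i/n_T; K = p_D p_E / (p_G) with p_i = y_i·P.
Equating to 0.149 atm and solving on 0 < X < 1: X = 0.410.

X = 0.410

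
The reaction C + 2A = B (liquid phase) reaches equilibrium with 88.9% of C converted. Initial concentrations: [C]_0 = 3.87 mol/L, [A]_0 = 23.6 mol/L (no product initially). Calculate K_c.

K_c = 0.0287 (mol/L)^-2

Let X = conversion of C.
Concentrations: [C] = 3.87 − 3.87X; [A] = 23.6 − 7.74X; [B] = 3.87X.
At X = 0.889: [C] = 0.43, [A] = 16.7, [B] = 3.44.
K_c = [B] / ([C] [A]^2) = 0.0287 (mol/L)^-2.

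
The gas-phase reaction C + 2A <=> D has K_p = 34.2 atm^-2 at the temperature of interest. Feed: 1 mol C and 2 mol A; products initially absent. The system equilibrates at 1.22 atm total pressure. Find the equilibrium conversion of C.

Basis: 1 mol C initially; let X = conversion of C. Extent ξ = X.
Moles: n_C = 1 − X; n_A = 2 − 2X; n_D = X.
Summing: n_T = 3 − 2X.
Mole fractions y_i = n_i/n_T; K_p = p_D / (p_C p_A^2) with p_i = y_i·P.
Substituting and setting equal to 34.2 atm^-2 gives a polynomial in X; the root in (0,1) is X = 0.803.

X = 0.803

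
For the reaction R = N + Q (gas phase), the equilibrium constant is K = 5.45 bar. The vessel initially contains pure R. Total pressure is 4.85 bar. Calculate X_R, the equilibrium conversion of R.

X = 0.727

Let X = conversion of R (basis 1 mol R); extent of reaction ξ = X.
At extent ξ: n_R = 1 − X; n_N = X; n_Q = X.
n_T = Σnᵢ = 1 + X.
Mole fractions y_i = n_i/n_T; K = p_N p_Q / (p_R) with p_i = y_i·P.
Setting this equal to 5.45 bar and taking the physical root (0 < X < 1) gives X = 0.727.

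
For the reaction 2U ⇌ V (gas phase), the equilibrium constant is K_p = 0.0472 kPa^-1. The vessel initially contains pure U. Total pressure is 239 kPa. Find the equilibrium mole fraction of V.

y_V = 0.743

Let X = conversion of U (basis 1 mol U); extent of reaction ξ = 0.5X.
At extent ξ: n_U = 1 − X; n_V = 0.5X.
n_T = Σnᵢ = 1 − 0.5X.
With p_i = (n_i/n_T)P, K_p = p_V / (p_U^2).
This yields a degree-2 equation in X; solving on (0,1), X = 0.853.
Then n_V = 0.426, n_T = 0.574, so y_V = 0.743.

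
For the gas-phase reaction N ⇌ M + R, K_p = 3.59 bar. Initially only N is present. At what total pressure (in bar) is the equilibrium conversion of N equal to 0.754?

P = 2.72 bar

Basis: 1 mol N initially; let X = conversion of N. Extent ξ = X.
Species balance: n_N = 1 − X; n_M = X; n_R = X.
Summing: n_T = 1 + X.
K_p = p_M p_R / (p_N) with p_i = (n_i/n_T)·P.
At X = 0.754: the mole-fraction product g(X) = Π y_i^ν_i = 1.318. Since K_p = g(X)·P^{1}, P = (K_p/g)^(1/1) = (3.59/1.318)^(1/1) = 2.72 bar.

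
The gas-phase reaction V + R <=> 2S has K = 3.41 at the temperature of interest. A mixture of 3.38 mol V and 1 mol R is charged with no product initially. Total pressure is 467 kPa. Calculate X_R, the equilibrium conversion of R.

X = 0.749

Basis: 1 mol R initially; let X = conversion of R. Extent ξ = X.
At extent ξ: n_V = 3.38 − X; n_R = 1 − X; n_S = 2X.
Since Δν = 0, n_T = 4.38 throughout.
y_i = n_i/n_T, p_i = y_i·P. K = p_S^2 / (p_V p_R).
Equating to 3.41 and solving on 0 < X < 1: X = 0.749.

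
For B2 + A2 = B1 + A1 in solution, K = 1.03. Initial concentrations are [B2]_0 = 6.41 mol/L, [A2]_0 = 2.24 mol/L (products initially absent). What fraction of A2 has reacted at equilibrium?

X = 0.745

Let X = conversion of A2; extent ξ = 2.24·X mol/L.
Concentrations: [B2] = 6.41 − 2.24X; [A2] = 2.24 − 2.24X; [B1] = 2.24X; [A1] = 2.24X.
K = [B1] [A1] / ([B2] [A2]).
Setting equal to 1.03 and solving for X on (0,1) gives X = 0.745.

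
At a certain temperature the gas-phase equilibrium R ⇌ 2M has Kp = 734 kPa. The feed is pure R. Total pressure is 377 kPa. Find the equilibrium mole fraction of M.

y_M = 0.728

Take 1 mol R as basis and let X be its fractional conversion, so ξ = X.
Species balance: n_R = 1 − X; n_M = 2X.
n_T = Σnᵢ = 1 + X.
y_i = n_i/n_T, p_i = y_i·P. Kp = p_M^2 / (p_R).
Equating to 734 kPa and solving on 0 < X < 1: X = 0.572.
Then n_M = 1.14, n_T = 1.57, so y_M = 0.728.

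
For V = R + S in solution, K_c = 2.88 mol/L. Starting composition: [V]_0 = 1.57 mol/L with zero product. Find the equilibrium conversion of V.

X = 0.719

Let X = conversion of V; extent ξ = 1.57·X mol/L.
Concentrations: [V] = 1.57 − 1.57X; [R] = 1.57X; [S] = 1.57X.
K_c = [R] [S] / ([V]).
Equating to 2.88 mol/L: the physical root is X = 0.719.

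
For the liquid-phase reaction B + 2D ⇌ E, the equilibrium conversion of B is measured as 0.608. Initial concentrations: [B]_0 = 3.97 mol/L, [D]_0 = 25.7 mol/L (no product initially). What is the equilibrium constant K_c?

Let X = conversion of B.
Concentrations: [B] = 3.97 − 3.97X; [D] = 25.7 − 7.94X; [E] = 3.97X.
At X = 0.608: [B] = 1.56, [D] = 20.9, [E] = 2.41.
K_c = [E] / ([B] [D]^2) = 0.00356 (mol/L)^-2.

K_c = 0.00356 (mol/L)^-2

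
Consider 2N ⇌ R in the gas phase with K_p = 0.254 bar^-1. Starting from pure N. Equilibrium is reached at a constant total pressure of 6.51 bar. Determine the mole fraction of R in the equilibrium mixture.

y_R = 0.468

Basis: 1 mol N initially; let X = conversion of N. Extent ξ = 0.5X.
Species balance: n_N = 1 − X; n_R = 0.5X.
Summing: n_T = 1 − 0.5X.
With p_i = (n_i/n_T)P, K_p = p_R / (p_N^2).
Equating to 0.254 bar^-1 and solving on 0 < X < 1: X = 0.638.
Then n_R = 0.319, n_T = 0.681, so y_R = 0.468.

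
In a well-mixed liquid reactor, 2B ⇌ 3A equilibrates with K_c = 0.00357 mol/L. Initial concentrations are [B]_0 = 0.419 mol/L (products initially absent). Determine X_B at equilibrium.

X = 0.125

Let X = conversion of B; extent ξ = 0.419X/2 mol/L.
Concentrations: [B] = 0.419 − 0.419X; [A] = 0.628X.
K_c = [A]^3 / ([B]^2).
Setting equal to 0.00357 and solving for X on (0,1) gives X = 0.125.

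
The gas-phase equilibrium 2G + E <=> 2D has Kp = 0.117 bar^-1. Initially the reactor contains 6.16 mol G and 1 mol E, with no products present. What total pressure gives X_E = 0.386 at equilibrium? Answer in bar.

Take 1 mol E as basis and let X be its fractional conversion, so ξ = X.
Moles: n_G = 6.16 − 2X; n_E = 1 − X; n_D = 2X.
Total moles n_T = 7.16 − X.
Kp = p_D^2 / (p_G^2 p_E) with p_i = (n_i/n_T)·P.
At X = 0.386: the mole-fraction product g(X) = Π y_i^ν_i = 0.2265. Since Kp = g(X)·P^{-1}, P = (g/Kp)^(1/1) = (0.2265/0.117)^(1/1) = 1.94 bar.

P = 1.94 bar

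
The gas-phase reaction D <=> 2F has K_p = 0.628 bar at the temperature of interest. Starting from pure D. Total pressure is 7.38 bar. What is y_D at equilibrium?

y_D = 0.748

Basis: 1 mol D initially; let X = conversion of D. Extent ξ = X.
Species balance: n_D = 1 − X; n_F = 2X.
Total moles n_T = 1 + X.
y_i = n_i/n_T, p_i = y_i·P. K_p = p_F^2 / (p_D).
Substituting and setting equal to 0.628 bar gives a polynomial in X; the root in (0,1) is X = 0.144.
Then n_D = 0.856, n_T = 1.14, so y_D = 0.748.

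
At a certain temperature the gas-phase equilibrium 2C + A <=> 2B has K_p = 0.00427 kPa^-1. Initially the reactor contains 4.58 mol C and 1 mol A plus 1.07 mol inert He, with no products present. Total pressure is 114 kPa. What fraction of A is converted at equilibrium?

X = 0.406

Basis: 1 mol A initially; let X = conversion of A. Extent ξ = X.
Moles: n_C = 4.58 − 2X; n_A = 1 − X; n_B = 2X; n_I = 1.07 (inert).
Total moles n_T = 6.65 − X.
Mole fractions y_i = n_i/n_T; K_p = p_B^2 / (p_C^2 p_A) with p_i = y_i·P.
Substituting and setting equal to 0.00427 kPa^-1 gives a polynomial in X; the root in (0,1) is X = 0.406.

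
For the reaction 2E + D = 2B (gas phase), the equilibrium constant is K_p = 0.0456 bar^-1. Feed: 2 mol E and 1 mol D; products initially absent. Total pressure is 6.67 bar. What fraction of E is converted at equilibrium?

X = 0.226

Let X = conversion of E (basis 2 mol E); extent of reaction ξ = X.
Mole table: n_E = 2 − 2X; n_D = 1 − X; n_B = 2X.
n_T = Σnᵢ = 3 − X.
With p_i = (n_i/n_T)P, K_p = p_B^2 / (p_E^2 p_D).
Equating to 0.0456 bar^-1 and solving on 0 < X < 1: X = 0.226.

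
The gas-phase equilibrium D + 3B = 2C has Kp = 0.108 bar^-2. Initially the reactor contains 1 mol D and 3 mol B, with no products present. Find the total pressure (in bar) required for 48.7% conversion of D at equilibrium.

Take 1 mol D as basis and let X be its fractional conversion, so ξ = X.
Moles: n_D = 1 − X; n_B = 3 − 3X; n_C = 2X.
Summing: n_T = 4 − 2X.
Kp = p_C^2 / (p_D p_B^3) with p_i = (n_i/n_T)·P.
At X = 0.487: the mole-fraction product g(X) = Π y_i^ν_i = 4.645. Since Kp = g(X)·P^{-2}, P = (g/Kp)^(1/2) = (4.645/0.108)^(1/2) = 6.56 bar.

P = 6.56 bar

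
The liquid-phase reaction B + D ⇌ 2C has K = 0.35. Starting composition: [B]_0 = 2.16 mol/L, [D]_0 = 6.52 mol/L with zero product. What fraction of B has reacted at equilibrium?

Let X = conversion of B; extent ξ = 2.16·X mol/L.
Concentrations: [B] = 2.16 − 2.16X; [D] = 6.52 − 2.16X; [C] = 4.32X.
K = [C]^2 / ([B] [D]).
Equating to 0.35: the physical root is X = 0.379.

X = 0.379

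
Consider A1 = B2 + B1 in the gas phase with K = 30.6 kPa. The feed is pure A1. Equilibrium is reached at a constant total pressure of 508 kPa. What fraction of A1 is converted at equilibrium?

Basis: 1 mol A1 initially; let X = conversion of A1. Extent ξ = X.
Mole table: n_A1 = 1 − X; n_B2 = X; n_B1 = X.
n_T = Σnᵢ = 1 + X.
With p_i = (n_i/n_T)P, K = p_B2 p_B1 / (p_A1).
Substituting and setting equal to 30.6 kPa gives a polynomial in X; the root in (0,1) is X = 0.238.

X = 0.238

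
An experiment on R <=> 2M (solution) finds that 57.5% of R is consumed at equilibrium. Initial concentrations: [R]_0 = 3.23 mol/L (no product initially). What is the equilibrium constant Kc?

Kc = 10.1 mol/L

Let X = conversion of R.
Concentrations: [R] = 3.23 − 3.23X; [M] = 6.46X.
At X = 0.575: [R] = 1.37, [M] = 3.71.
Kc = [M]^2 / ([R]) = 10.1 mol/L.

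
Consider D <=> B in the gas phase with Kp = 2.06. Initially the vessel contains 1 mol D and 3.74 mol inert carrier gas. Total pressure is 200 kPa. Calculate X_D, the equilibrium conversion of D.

Take 1 mol D as basis and let X be its fractional conversion, so ξ = X.
At extent ξ: n_D = 1 − X; n_B = X; n_I = 3.74 (inert).
n_T stays at 4.74 (no change in mole number).
Mole fractions y_i = n_i/n_T; Kp = p_B / (p_D) with p_i = y_i·P.
Substituting and setting equal to 2.06 gives a polynomial in X; the root in (0,1) is X = 0.673.

X = 0.673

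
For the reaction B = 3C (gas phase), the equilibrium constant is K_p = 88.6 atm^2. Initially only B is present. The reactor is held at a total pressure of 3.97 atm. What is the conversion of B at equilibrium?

Let X = conversion of B (basis 1 mol B); extent of reaction ξ = X.
Moles: n_B = 1 − X; n_C = 3X.
Total moles n_T = 1 + 2X.
y_i = n_i/n_T, p_i = y_i·P. K_p = p_C^3 / (p_B).
Setting this equal to 88.6 atm^2 and taking the physical root (0 < X < 1) gives X = 0.708.

X = 0.708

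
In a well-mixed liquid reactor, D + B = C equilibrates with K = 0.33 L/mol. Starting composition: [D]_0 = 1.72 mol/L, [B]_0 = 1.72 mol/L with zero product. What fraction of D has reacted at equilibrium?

Let X = conversion of D; extent ξ = 1.72·X mol/L.
Concentrations: [D] = 1.72 − 1.72X; [B] = 1.72 − 1.72X; [C] = 1.72X.
K = [C] / ([D] [B]).
Equating to 0.33 L/mol: the physical root is X = 0.288.

X = 0.288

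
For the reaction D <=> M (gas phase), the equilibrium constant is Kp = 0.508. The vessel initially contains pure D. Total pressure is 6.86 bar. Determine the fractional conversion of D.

X = 0.337

Basis: 1 mol D initially; let X = conversion of D. Extent ξ = X.
Moles: n_D = 1 − X; n_M = X.
n_T stays at 1 (no change in mole number).
Mole fractions y_i = n_i/n_T; Kp = p_M / (p_D) with p_i = y_i·P.
Substituting and setting equal to 0.508 gives a polynomial in X; the root in (0,1) is X = 0.337.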